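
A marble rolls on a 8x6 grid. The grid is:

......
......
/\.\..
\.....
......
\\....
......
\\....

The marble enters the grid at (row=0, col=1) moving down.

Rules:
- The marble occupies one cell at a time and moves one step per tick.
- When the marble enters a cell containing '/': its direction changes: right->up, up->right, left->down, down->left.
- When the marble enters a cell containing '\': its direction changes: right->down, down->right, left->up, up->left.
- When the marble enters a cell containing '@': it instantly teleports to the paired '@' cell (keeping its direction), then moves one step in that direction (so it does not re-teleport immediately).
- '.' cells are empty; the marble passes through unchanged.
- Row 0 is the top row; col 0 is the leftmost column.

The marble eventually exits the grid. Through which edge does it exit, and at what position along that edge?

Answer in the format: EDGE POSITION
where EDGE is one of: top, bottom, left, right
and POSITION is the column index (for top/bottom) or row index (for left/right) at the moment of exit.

Step 1: enter (0,1), '.' pass, move down to (1,1)
Step 2: enter (1,1), '.' pass, move down to (2,1)
Step 3: enter (2,1), '\' deflects down->right, move right to (2,2)
Step 4: enter (2,2), '.' pass, move right to (2,3)
Step 5: enter (2,3), '\' deflects right->down, move down to (3,3)
Step 6: enter (3,3), '.' pass, move down to (4,3)
Step 7: enter (4,3), '.' pass, move down to (5,3)
Step 8: enter (5,3), '.' pass, move down to (6,3)
Step 9: enter (6,3), '.' pass, move down to (7,3)
Step 10: enter (7,3), '.' pass, move down to (8,3)
Step 11: at (8,3) — EXIT via bottom edge, pos 3

Answer: bottom 3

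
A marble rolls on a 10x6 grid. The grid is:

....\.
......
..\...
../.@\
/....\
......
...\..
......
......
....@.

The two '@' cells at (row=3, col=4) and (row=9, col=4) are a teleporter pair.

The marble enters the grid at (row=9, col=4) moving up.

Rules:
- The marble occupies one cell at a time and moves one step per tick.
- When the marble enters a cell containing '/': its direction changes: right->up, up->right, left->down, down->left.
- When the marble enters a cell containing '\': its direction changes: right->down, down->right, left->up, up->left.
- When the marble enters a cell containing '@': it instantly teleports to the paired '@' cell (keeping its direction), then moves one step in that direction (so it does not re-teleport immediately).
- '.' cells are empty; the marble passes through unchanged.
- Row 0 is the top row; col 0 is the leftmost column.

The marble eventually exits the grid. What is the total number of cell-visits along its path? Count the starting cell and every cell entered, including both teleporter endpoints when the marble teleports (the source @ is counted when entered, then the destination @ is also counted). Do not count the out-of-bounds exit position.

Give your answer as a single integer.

Step 1: enter (9,4), '@' teleport (9,4)->(3,4), also enter (3,4), move up to (2,4)
Step 2: enter (2,4), '.' pass, move up to (1,4)
Step 3: enter (1,4), '.' pass, move up to (0,4)
Step 4: enter (0,4), '\' deflects up->left, move left to (0,3)
Step 5: enter (0,3), '.' pass, move left to (0,2)
Step 6: enter (0,2), '.' pass, move left to (0,1)
Step 7: enter (0,1), '.' pass, move left to (0,0)
Step 8: enter (0,0), '.' pass, move left to (0,-1)
Step 9: at (0,-1) — EXIT via left edge, pos 0
Path length (cell visits): 9

Answer: 9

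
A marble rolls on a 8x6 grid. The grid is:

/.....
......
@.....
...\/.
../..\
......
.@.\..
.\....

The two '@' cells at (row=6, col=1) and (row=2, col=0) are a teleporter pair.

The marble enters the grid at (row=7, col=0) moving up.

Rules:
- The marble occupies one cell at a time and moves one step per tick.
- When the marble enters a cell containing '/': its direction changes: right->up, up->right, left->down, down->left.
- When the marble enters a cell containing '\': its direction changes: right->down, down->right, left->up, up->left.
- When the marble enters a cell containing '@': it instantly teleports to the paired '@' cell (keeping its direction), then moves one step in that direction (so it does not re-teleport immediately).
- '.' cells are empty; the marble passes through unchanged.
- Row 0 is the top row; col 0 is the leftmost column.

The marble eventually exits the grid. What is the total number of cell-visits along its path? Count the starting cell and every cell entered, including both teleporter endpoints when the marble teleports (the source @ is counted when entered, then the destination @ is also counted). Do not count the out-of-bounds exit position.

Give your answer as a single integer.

Step 1: enter (7,0), '.' pass, move up to (6,0)
Step 2: enter (6,0), '.' pass, move up to (5,0)
Step 3: enter (5,0), '.' pass, move up to (4,0)
Step 4: enter (4,0), '.' pass, move up to (3,0)
Step 5: enter (3,0), '.' pass, move up to (2,0)
Step 6: enter (2,0), '@' teleport (2,0)->(6,1), also enter (6,1), move up to (5,1)
Step 7: enter (5,1), '.' pass, move up to (4,1)
Step 8: enter (4,1), '.' pass, move up to (3,1)
Step 9: enter (3,1), '.' pass, move up to (2,1)
Step 10: enter (2,1), '.' pass, move up to (1,1)
Step 11: enter (1,1), '.' pass, move up to (0,1)
Step 12: enter (0,1), '.' pass, move up to (-1,1)
Step 13: at (-1,1) — EXIT via top edge, pos 1
Path length (cell visits): 13

Answer: 13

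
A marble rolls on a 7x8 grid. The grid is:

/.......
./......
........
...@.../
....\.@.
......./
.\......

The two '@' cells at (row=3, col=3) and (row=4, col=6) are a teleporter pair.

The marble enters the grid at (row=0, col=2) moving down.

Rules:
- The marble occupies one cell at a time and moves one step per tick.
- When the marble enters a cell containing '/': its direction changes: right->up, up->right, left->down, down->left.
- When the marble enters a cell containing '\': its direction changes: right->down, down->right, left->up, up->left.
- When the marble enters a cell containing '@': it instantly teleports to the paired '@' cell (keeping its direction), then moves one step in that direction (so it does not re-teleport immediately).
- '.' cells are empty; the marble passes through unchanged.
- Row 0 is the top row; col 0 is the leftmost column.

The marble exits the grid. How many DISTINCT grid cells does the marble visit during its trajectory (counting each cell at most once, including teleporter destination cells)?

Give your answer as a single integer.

Step 1: enter (0,2), '.' pass, move down to (1,2)
Step 2: enter (1,2), '.' pass, move down to (2,2)
Step 3: enter (2,2), '.' pass, move down to (3,2)
Step 4: enter (3,2), '.' pass, move down to (4,2)
Step 5: enter (4,2), '.' pass, move down to (5,2)
Step 6: enter (5,2), '.' pass, move down to (6,2)
Step 7: enter (6,2), '.' pass, move down to (7,2)
Step 8: at (7,2) — EXIT via bottom edge, pos 2
Distinct cells visited: 7 (path length 7)

Answer: 7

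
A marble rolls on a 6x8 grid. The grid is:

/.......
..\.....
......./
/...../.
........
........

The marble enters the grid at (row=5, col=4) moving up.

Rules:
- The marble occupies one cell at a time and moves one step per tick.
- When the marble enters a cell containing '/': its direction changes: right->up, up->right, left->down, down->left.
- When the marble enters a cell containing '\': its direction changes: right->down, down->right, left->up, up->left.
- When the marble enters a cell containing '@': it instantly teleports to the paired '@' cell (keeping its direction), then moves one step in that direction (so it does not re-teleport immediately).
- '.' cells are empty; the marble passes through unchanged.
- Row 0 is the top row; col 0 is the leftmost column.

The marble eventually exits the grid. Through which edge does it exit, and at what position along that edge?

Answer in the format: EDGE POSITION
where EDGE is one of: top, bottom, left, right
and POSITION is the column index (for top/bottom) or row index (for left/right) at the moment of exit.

Step 1: enter (5,4), '.' pass, move up to (4,4)
Step 2: enter (4,4), '.' pass, move up to (3,4)
Step 3: enter (3,4), '.' pass, move up to (2,4)
Step 4: enter (2,4), '.' pass, move up to (1,4)
Step 5: enter (1,4), '.' pass, move up to (0,4)
Step 6: enter (0,4), '.' pass, move up to (-1,4)
Step 7: at (-1,4) — EXIT via top edge, pos 4

Answer: top 4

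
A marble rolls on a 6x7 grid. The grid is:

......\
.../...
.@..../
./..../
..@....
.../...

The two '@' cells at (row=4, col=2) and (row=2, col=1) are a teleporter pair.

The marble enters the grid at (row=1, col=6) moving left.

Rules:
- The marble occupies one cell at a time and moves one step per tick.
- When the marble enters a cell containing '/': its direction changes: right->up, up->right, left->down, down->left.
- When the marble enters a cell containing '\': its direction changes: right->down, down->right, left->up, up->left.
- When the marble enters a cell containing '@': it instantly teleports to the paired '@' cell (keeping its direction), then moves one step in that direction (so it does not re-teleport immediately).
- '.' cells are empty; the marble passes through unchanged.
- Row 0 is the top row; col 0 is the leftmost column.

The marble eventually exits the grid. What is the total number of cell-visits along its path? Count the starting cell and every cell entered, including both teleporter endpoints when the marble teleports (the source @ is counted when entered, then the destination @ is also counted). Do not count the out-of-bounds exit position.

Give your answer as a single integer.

Step 1: enter (1,6), '.' pass, move left to (1,5)
Step 2: enter (1,5), '.' pass, move left to (1,4)
Step 3: enter (1,4), '.' pass, move left to (1,3)
Step 4: enter (1,3), '/' deflects left->down, move down to (2,3)
Step 5: enter (2,3), '.' pass, move down to (3,3)
Step 6: enter (3,3), '.' pass, move down to (4,3)
Step 7: enter (4,3), '.' pass, move down to (5,3)
Step 8: enter (5,3), '/' deflects down->left, move left to (5,2)
Step 9: enter (5,2), '.' pass, move left to (5,1)
Step 10: enter (5,1), '.' pass, move left to (5,0)
Step 11: enter (5,0), '.' pass, move left to (5,-1)
Step 12: at (5,-1) — EXIT via left edge, pos 5
Path length (cell visits): 11

Answer: 11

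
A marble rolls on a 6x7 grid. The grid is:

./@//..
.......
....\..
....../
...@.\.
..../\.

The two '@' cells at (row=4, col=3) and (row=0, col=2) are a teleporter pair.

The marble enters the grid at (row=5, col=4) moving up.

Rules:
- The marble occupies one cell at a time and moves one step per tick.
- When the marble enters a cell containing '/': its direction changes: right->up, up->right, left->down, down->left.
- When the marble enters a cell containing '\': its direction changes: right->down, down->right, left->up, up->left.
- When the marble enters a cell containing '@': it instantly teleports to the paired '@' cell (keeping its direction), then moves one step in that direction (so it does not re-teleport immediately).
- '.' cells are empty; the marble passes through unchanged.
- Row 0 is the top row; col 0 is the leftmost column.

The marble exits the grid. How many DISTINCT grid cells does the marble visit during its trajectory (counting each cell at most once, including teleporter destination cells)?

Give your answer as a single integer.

Answer: 2

Derivation:
Step 1: enter (5,4), '/' deflects up->right, move right to (5,5)
Step 2: enter (5,5), '\' deflects right->down, move down to (6,5)
Step 3: at (6,5) — EXIT via bottom edge, pos 5
Distinct cells visited: 2 (path length 2)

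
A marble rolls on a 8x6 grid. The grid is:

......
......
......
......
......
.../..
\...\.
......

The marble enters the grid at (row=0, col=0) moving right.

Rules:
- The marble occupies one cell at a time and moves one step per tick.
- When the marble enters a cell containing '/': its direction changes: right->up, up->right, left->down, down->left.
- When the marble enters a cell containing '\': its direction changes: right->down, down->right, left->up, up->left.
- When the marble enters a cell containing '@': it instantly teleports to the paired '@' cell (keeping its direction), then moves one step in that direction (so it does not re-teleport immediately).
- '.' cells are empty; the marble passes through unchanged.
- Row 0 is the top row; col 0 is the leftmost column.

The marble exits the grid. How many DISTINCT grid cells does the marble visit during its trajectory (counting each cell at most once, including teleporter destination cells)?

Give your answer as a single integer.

Step 1: enter (0,0), '.' pass, move right to (0,1)
Step 2: enter (0,1), '.' pass, move right to (0,2)
Step 3: enter (0,2), '.' pass, move right to (0,3)
Step 4: enter (0,3), '.' pass, move right to (0,4)
Step 5: enter (0,4), '.' pass, move right to (0,5)
Step 6: enter (0,5), '.' pass, move right to (0,6)
Step 7: at (0,6) — EXIT via right edge, pos 0
Distinct cells visited: 6 (path length 6)

Answer: 6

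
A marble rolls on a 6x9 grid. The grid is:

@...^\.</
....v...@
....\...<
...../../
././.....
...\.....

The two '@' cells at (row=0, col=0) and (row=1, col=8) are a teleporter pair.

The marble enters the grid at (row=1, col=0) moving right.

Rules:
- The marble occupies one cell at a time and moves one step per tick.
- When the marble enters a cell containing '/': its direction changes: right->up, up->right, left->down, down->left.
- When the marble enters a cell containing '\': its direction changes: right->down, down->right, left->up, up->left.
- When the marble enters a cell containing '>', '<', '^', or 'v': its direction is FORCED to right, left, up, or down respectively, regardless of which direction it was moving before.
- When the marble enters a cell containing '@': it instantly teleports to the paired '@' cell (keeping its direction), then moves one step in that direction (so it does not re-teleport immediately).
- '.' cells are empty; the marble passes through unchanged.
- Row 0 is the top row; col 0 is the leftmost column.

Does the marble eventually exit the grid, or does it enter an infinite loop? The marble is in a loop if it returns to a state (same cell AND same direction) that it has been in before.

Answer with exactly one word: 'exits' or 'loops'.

Answer: loops

Derivation:
Step 1: enter (1,0), '.' pass, move right to (1,1)
Step 2: enter (1,1), '.' pass, move right to (1,2)
Step 3: enter (1,2), '.' pass, move right to (1,3)
Step 4: enter (1,3), '.' pass, move right to (1,4)
Step 5: enter (1,4), 'v' forces right->down, move down to (2,4)
Step 6: enter (2,4), '\' deflects down->right, move right to (2,5)
Step 7: enter (2,5), '.' pass, move right to (2,6)
Step 8: enter (2,6), '.' pass, move right to (2,7)
Step 9: enter (2,7), '.' pass, move right to (2,8)
Step 10: enter (2,8), '<' forces right->left, move left to (2,7)
Step 11: enter (2,7), '.' pass, move left to (2,6)
Step 12: enter (2,6), '.' pass, move left to (2,5)
Step 13: enter (2,5), '.' pass, move left to (2,4)
Step 14: enter (2,4), '\' deflects left->up, move up to (1,4)
Step 15: enter (1,4), 'v' forces up->down, move down to (2,4)
Step 16: at (2,4) dir=down — LOOP DETECTED (seen before)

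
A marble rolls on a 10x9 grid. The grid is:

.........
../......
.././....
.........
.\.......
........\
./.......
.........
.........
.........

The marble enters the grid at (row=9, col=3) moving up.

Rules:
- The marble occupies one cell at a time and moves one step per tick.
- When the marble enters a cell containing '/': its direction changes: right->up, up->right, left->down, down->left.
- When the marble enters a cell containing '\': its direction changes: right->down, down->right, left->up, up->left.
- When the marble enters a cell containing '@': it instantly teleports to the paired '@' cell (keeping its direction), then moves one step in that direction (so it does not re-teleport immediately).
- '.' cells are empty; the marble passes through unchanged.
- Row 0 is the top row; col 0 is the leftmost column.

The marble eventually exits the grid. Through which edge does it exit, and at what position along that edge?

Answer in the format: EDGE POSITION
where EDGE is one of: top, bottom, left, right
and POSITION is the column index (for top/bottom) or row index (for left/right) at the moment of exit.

Answer: top 3

Derivation:
Step 1: enter (9,3), '.' pass, move up to (8,3)
Step 2: enter (8,3), '.' pass, move up to (7,3)
Step 3: enter (7,3), '.' pass, move up to (6,3)
Step 4: enter (6,3), '.' pass, move up to (5,3)
Step 5: enter (5,3), '.' pass, move up to (4,3)
Step 6: enter (4,3), '.' pass, move up to (3,3)
Step 7: enter (3,3), '.' pass, move up to (2,3)
Step 8: enter (2,3), '.' pass, move up to (1,3)
Step 9: enter (1,3), '.' pass, move up to (0,3)
Step 10: enter (0,3), '.' pass, move up to (-1,3)
Step 11: at (-1,3) — EXIT via top edge, pos 3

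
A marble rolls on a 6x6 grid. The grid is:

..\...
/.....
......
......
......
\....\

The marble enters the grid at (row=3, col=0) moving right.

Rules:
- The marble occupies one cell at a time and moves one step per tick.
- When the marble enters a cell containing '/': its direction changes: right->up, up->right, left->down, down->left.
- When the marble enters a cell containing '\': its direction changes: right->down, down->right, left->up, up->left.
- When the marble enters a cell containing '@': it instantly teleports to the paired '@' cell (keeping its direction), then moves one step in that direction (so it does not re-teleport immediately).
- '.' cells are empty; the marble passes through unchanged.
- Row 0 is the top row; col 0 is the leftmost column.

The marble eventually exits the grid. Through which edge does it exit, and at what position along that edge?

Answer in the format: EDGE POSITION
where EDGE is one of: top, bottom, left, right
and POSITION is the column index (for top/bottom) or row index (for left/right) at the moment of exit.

Answer: right 3

Derivation:
Step 1: enter (3,0), '.' pass, move right to (3,1)
Step 2: enter (3,1), '.' pass, move right to (3,2)
Step 3: enter (3,2), '.' pass, move right to (3,3)
Step 4: enter (3,3), '.' pass, move right to (3,4)
Step 5: enter (3,4), '.' pass, move right to (3,5)
Step 6: enter (3,5), '.' pass, move right to (3,6)
Step 7: at (3,6) — EXIT via right edge, pos 3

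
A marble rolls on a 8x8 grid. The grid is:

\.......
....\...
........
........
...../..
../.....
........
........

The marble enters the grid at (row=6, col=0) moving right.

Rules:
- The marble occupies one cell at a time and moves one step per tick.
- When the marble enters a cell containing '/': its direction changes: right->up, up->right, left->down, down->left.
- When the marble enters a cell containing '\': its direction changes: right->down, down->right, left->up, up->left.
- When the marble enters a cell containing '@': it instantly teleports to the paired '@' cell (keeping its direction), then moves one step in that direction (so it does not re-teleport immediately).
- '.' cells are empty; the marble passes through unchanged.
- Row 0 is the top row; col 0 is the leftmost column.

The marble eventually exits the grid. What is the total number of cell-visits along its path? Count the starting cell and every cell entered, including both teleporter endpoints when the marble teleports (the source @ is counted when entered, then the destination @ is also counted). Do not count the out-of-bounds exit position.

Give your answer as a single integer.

Answer: 8

Derivation:
Step 1: enter (6,0), '.' pass, move right to (6,1)
Step 2: enter (6,1), '.' pass, move right to (6,2)
Step 3: enter (6,2), '.' pass, move right to (6,3)
Step 4: enter (6,3), '.' pass, move right to (6,4)
Step 5: enter (6,4), '.' pass, move right to (6,5)
Step 6: enter (6,5), '.' pass, move right to (6,6)
Step 7: enter (6,6), '.' pass, move right to (6,7)
Step 8: enter (6,7), '.' pass, move right to (6,8)
Step 9: at (6,8) — EXIT via right edge, pos 6
Path length (cell visits): 8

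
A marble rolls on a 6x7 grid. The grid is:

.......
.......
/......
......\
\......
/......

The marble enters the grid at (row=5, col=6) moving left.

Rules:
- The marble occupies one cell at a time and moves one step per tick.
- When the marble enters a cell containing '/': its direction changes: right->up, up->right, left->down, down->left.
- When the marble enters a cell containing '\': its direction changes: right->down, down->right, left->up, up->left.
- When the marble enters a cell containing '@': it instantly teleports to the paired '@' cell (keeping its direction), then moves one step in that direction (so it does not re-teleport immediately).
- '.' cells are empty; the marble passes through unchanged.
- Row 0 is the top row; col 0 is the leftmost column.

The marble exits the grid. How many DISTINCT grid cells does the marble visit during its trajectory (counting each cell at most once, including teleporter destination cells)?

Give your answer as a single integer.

Step 1: enter (5,6), '.' pass, move left to (5,5)
Step 2: enter (5,5), '.' pass, move left to (5,4)
Step 3: enter (5,4), '.' pass, move left to (5,3)
Step 4: enter (5,3), '.' pass, move left to (5,2)
Step 5: enter (5,2), '.' pass, move left to (5,1)
Step 6: enter (5,1), '.' pass, move left to (5,0)
Step 7: enter (5,0), '/' deflects left->down, move down to (6,0)
Step 8: at (6,0) — EXIT via bottom edge, pos 0
Distinct cells visited: 7 (path length 7)

Answer: 7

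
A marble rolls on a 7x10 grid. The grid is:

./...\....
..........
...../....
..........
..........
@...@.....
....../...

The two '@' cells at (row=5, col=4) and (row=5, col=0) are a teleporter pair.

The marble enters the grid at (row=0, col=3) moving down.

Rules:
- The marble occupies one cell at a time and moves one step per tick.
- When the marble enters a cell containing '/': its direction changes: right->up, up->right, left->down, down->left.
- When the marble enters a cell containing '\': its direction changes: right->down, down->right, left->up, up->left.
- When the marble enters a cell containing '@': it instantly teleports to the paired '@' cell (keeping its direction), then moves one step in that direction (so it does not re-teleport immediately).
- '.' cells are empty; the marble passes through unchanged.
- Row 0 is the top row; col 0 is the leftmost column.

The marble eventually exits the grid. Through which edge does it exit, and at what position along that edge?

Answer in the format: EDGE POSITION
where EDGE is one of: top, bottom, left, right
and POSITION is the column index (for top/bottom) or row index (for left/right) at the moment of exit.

Answer: bottom 3

Derivation:
Step 1: enter (0,3), '.' pass, move down to (1,3)
Step 2: enter (1,3), '.' pass, move down to (2,3)
Step 3: enter (2,3), '.' pass, move down to (3,3)
Step 4: enter (3,3), '.' pass, move down to (4,3)
Step 5: enter (4,3), '.' pass, move down to (5,3)
Step 6: enter (5,3), '.' pass, move down to (6,3)
Step 7: enter (6,3), '.' pass, move down to (7,3)
Step 8: at (7,3) — EXIT via bottom edge, pos 3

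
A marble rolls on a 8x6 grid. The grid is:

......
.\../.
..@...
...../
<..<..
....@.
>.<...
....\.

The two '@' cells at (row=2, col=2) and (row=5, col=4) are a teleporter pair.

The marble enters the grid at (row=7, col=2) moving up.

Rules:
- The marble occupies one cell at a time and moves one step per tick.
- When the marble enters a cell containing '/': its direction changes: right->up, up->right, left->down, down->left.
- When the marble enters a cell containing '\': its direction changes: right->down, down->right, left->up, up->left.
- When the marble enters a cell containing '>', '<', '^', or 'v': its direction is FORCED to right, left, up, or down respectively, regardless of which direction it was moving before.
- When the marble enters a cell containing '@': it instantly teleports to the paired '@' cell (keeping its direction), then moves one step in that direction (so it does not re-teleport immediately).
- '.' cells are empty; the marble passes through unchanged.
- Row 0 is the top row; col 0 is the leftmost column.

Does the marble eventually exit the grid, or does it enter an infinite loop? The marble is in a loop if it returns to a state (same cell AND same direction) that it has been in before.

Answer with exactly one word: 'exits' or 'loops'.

Step 1: enter (7,2), '.' pass, move up to (6,2)
Step 2: enter (6,2), '<' forces up->left, move left to (6,1)
Step 3: enter (6,1), '.' pass, move left to (6,0)
Step 4: enter (6,0), '>' forces left->right, move right to (6,1)
Step 5: enter (6,1), '.' pass, move right to (6,2)
Step 6: enter (6,2), '<' forces right->left, move left to (6,1)
Step 7: at (6,1) dir=left — LOOP DETECTED (seen before)

Answer: loops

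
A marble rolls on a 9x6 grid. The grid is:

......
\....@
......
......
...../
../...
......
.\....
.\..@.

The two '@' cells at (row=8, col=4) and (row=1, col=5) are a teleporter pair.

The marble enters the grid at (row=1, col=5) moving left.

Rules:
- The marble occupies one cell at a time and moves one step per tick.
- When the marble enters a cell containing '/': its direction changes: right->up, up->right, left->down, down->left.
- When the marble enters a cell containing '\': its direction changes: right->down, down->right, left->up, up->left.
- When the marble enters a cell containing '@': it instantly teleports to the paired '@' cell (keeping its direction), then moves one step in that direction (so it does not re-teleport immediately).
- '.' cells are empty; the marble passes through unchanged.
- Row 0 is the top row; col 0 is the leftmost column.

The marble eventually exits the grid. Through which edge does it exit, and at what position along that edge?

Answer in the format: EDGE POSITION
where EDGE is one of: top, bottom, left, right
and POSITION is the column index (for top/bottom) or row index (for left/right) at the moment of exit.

Answer: left 7

Derivation:
Step 1: enter (1,5), '@' teleport (1,5)->(8,4), also enter (8,4), move left to (8,3)
Step 2: enter (8,3), '.' pass, move left to (8,2)
Step 3: enter (8,2), '.' pass, move left to (8,1)
Step 4: enter (8,1), '\' deflects left->up, move up to (7,1)
Step 5: enter (7,1), '\' deflects up->left, move left to (7,0)
Step 6: enter (7,0), '.' pass, move left to (7,-1)
Step 7: at (7,-1) — EXIT via left edge, pos 7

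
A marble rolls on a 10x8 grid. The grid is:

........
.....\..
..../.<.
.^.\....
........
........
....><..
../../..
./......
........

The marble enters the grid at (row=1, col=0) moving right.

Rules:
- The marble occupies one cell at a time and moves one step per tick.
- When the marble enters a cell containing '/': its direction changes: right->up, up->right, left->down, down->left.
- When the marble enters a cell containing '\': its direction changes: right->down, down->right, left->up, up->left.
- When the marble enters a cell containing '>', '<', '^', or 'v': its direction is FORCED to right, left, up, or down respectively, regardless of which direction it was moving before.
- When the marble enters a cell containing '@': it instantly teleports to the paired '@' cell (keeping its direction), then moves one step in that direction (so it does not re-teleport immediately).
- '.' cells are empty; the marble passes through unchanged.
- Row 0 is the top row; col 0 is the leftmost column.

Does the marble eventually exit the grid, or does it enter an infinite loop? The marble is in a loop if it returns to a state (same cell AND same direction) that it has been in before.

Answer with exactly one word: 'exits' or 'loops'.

Answer: loops

Derivation:
Step 1: enter (1,0), '.' pass, move right to (1,1)
Step 2: enter (1,1), '.' pass, move right to (1,2)
Step 3: enter (1,2), '.' pass, move right to (1,3)
Step 4: enter (1,3), '.' pass, move right to (1,4)
Step 5: enter (1,4), '.' pass, move right to (1,5)
Step 6: enter (1,5), '\' deflects right->down, move down to (2,5)
Step 7: enter (2,5), '.' pass, move down to (3,5)
Step 8: enter (3,5), '.' pass, move down to (4,5)
Step 9: enter (4,5), '.' pass, move down to (5,5)
Step 10: enter (5,5), '.' pass, move down to (6,5)
Step 11: enter (6,5), '<' forces down->left, move left to (6,4)
Step 12: enter (6,4), '>' forces left->right, move right to (6,5)
Step 13: enter (6,5), '<' forces right->left, move left to (6,4)
Step 14: at (6,4) dir=left — LOOP DETECTED (seen before)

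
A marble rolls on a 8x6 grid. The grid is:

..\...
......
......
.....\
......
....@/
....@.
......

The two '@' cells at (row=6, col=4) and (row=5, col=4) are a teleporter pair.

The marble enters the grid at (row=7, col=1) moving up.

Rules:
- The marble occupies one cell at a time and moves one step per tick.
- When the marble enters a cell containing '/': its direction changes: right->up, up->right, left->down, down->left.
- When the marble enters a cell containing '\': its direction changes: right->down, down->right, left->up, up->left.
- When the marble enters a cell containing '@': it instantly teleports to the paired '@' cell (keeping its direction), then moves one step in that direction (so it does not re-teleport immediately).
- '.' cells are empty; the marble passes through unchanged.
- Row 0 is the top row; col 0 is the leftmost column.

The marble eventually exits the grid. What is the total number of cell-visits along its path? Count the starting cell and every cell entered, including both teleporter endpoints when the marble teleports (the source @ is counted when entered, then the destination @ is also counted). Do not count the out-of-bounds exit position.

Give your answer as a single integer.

Answer: 8

Derivation:
Step 1: enter (7,1), '.' pass, move up to (6,1)
Step 2: enter (6,1), '.' pass, move up to (5,1)
Step 3: enter (5,1), '.' pass, move up to (4,1)
Step 4: enter (4,1), '.' pass, move up to (3,1)
Step 5: enter (3,1), '.' pass, move up to (2,1)
Step 6: enter (2,1), '.' pass, move up to (1,1)
Step 7: enter (1,1), '.' pass, move up to (0,1)
Step 8: enter (0,1), '.' pass, move up to (-1,1)
Step 9: at (-1,1) — EXIT via top edge, pos 1
Path length (cell visits): 8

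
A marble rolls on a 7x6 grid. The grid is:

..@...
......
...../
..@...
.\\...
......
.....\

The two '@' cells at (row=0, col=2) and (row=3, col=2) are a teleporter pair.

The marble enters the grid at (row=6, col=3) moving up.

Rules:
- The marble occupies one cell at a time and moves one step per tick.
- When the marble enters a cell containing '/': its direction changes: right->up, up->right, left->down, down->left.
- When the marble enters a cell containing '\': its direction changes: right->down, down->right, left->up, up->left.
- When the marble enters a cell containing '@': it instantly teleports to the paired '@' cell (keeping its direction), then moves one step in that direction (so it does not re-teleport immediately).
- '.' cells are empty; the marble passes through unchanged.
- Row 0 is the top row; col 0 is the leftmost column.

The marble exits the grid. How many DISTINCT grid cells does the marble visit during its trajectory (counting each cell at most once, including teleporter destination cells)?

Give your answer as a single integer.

Step 1: enter (6,3), '.' pass, move up to (5,3)
Step 2: enter (5,3), '.' pass, move up to (4,3)
Step 3: enter (4,3), '.' pass, move up to (3,3)
Step 4: enter (3,3), '.' pass, move up to (2,3)
Step 5: enter (2,3), '.' pass, move up to (1,3)
Step 6: enter (1,3), '.' pass, move up to (0,3)
Step 7: enter (0,3), '.' pass, move up to (-1,3)
Step 8: at (-1,3) — EXIT via top edge, pos 3
Distinct cells visited: 7 (path length 7)

Answer: 7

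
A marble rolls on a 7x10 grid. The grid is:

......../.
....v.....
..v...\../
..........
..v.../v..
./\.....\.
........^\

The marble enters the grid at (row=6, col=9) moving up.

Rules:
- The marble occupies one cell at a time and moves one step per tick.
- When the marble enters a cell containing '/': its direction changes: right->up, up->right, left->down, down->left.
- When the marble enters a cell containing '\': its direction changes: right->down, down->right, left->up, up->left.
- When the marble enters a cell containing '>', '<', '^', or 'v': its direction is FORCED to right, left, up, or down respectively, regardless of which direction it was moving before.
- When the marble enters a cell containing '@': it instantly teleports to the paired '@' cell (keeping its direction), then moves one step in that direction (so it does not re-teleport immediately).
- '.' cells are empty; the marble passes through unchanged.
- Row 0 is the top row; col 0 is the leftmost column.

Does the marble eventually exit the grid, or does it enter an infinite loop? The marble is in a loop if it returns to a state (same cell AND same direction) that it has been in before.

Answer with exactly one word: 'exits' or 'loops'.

Answer: loops

Derivation:
Step 1: enter (6,9), '\' deflects up->left, move left to (6,8)
Step 2: enter (6,8), '^' forces left->up, move up to (5,8)
Step 3: enter (5,8), '\' deflects up->left, move left to (5,7)
Step 4: enter (5,7), '.' pass, move left to (5,6)
Step 5: enter (5,6), '.' pass, move left to (5,5)
Step 6: enter (5,5), '.' pass, move left to (5,4)
Step 7: enter (5,4), '.' pass, move left to (5,3)
Step 8: enter (5,3), '.' pass, move left to (5,2)
Step 9: enter (5,2), '\' deflects left->up, move up to (4,2)
Step 10: enter (4,2), 'v' forces up->down, move down to (5,2)
Step 11: enter (5,2), '\' deflects down->right, move right to (5,3)
Step 12: enter (5,3), '.' pass, move right to (5,4)
Step 13: enter (5,4), '.' pass, move right to (5,5)
Step 14: enter (5,5), '.' pass, move right to (5,6)
Step 15: enter (5,6), '.' pass, move right to (5,7)
Step 16: enter (5,7), '.' pass, move right to (5,8)
Step 17: enter (5,8), '\' deflects right->down, move down to (6,8)
Step 18: enter (6,8), '^' forces down->up, move up to (5,8)
Step 19: at (5,8) dir=up — LOOP DETECTED (seen before)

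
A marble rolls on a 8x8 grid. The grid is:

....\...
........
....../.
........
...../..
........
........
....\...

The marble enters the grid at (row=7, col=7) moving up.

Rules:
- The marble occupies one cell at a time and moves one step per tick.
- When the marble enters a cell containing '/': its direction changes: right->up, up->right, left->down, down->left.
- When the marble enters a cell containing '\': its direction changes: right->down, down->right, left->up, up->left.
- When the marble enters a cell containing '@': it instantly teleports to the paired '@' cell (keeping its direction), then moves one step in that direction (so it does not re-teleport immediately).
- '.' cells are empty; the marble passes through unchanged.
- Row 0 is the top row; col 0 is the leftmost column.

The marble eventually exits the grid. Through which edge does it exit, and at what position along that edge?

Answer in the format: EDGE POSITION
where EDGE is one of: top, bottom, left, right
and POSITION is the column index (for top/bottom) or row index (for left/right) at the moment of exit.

Answer: top 7

Derivation:
Step 1: enter (7,7), '.' pass, move up to (6,7)
Step 2: enter (6,7), '.' pass, move up to (5,7)
Step 3: enter (5,7), '.' pass, move up to (4,7)
Step 4: enter (4,7), '.' pass, move up to (3,7)
Step 5: enter (3,7), '.' pass, move up to (2,7)
Step 6: enter (2,7), '.' pass, move up to (1,7)
Step 7: enter (1,7), '.' pass, move up to (0,7)
Step 8: enter (0,7), '.' pass, move up to (-1,7)
Step 9: at (-1,7) — EXIT via top edge, pos 7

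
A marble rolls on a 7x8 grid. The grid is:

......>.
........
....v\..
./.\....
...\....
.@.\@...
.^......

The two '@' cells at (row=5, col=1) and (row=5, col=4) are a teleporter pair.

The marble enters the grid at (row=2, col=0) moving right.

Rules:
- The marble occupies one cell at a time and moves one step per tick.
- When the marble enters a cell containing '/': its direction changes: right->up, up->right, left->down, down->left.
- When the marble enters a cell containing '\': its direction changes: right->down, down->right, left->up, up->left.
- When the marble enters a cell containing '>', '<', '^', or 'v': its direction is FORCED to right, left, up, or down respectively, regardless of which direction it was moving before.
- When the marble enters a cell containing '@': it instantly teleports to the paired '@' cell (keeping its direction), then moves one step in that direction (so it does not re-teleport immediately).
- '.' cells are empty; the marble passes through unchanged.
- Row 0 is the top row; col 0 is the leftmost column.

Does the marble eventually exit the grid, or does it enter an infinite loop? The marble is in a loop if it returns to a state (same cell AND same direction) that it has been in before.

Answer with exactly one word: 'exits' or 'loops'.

Step 1: enter (2,0), '.' pass, move right to (2,1)
Step 2: enter (2,1), '.' pass, move right to (2,2)
Step 3: enter (2,2), '.' pass, move right to (2,3)
Step 4: enter (2,3), '.' pass, move right to (2,4)
Step 5: enter (2,4), 'v' forces right->down, move down to (3,4)
Step 6: enter (3,4), '.' pass, move down to (4,4)
Step 7: enter (4,4), '.' pass, move down to (5,4)
Step 8: enter (5,4), '@' teleport (5,4)->(5,1), also enter (5,1), move down to (6,1)
Step 9: enter (6,1), '^' forces down->up, move up to (5,1)
Step 10: enter (5,1), '@' teleport (5,1)->(5,4), also enter (5,4), move up to (4,4)
Step 11: enter (4,4), '.' pass, move up to (3,4)
Step 12: enter (3,4), '.' pass, move up to (2,4)
Step 13: enter (2,4), 'v' forces up->down, move down to (3,4)
Step 14: at (3,4) dir=down — LOOP DETECTED (seen before)

Answer: loops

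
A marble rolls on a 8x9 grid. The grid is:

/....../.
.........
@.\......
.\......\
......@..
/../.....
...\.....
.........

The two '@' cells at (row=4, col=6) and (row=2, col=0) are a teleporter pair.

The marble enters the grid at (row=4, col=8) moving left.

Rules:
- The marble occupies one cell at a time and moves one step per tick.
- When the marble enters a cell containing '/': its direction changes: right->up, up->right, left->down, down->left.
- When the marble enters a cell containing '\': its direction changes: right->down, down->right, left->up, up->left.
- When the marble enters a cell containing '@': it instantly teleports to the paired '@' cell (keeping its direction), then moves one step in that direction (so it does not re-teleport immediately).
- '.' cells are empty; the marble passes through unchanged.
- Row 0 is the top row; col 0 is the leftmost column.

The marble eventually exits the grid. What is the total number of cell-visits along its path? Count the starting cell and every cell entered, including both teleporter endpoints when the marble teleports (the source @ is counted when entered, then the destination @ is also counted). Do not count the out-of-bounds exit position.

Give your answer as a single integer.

Step 1: enter (4,8), '.' pass, move left to (4,7)
Step 2: enter (4,7), '.' pass, move left to (4,6)
Step 3: enter (4,6), '@' teleport (4,6)->(2,0), also enter (2,0), move left to (2,-1)
Step 4: at (2,-1) — EXIT via left edge, pos 2
Path length (cell visits): 4

Answer: 4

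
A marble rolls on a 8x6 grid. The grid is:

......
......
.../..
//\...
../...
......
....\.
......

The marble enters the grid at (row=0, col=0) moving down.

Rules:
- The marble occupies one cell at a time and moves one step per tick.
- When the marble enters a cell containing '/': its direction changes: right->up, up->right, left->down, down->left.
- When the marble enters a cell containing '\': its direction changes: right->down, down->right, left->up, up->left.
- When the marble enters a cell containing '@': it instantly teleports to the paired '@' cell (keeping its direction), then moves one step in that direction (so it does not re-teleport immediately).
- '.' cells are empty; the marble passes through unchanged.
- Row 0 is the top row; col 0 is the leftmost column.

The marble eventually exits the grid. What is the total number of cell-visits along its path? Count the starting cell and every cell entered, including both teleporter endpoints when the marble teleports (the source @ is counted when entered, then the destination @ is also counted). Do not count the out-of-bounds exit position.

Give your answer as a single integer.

Step 1: enter (0,0), '.' pass, move down to (1,0)
Step 2: enter (1,0), '.' pass, move down to (2,0)
Step 3: enter (2,0), '.' pass, move down to (3,0)
Step 4: enter (3,0), '/' deflects down->left, move left to (3,-1)
Step 5: at (3,-1) — EXIT via left edge, pos 3
Path length (cell visits): 4

Answer: 4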